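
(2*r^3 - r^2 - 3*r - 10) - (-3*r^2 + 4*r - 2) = 2*r^3 + 2*r^2 - 7*r - 8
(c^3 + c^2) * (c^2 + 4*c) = c^5 + 5*c^4 + 4*c^3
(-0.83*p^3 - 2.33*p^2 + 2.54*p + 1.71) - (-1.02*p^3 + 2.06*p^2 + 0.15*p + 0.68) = 0.19*p^3 - 4.39*p^2 + 2.39*p + 1.03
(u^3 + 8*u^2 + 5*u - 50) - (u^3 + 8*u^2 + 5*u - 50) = 0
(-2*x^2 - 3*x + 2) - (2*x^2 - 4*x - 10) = -4*x^2 + x + 12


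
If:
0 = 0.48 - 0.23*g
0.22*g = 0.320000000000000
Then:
No Solution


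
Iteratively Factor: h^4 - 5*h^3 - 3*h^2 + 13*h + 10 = (h + 1)*(h^3 - 6*h^2 + 3*h + 10) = (h - 2)*(h + 1)*(h^2 - 4*h - 5) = (h - 5)*(h - 2)*(h + 1)*(h + 1)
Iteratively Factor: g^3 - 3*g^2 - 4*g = (g - 4)*(g^2 + g) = (g - 4)*(g + 1)*(g)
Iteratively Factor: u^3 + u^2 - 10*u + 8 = (u - 1)*(u^2 + 2*u - 8) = (u - 1)*(u + 4)*(u - 2)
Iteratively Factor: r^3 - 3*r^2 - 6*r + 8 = (r - 4)*(r^2 + r - 2) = (r - 4)*(r - 1)*(r + 2)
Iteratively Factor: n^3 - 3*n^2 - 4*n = (n - 4)*(n^2 + n) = n*(n - 4)*(n + 1)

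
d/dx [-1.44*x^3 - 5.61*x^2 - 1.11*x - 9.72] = -4.32*x^2 - 11.22*x - 1.11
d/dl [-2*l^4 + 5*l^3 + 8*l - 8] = -8*l^3 + 15*l^2 + 8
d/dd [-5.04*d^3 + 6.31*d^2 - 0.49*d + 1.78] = -15.12*d^2 + 12.62*d - 0.49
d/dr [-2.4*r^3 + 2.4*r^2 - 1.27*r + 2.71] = -7.2*r^2 + 4.8*r - 1.27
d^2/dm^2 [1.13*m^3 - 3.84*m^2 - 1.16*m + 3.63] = 6.78*m - 7.68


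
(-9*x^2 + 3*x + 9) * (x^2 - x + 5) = -9*x^4 + 12*x^3 - 39*x^2 + 6*x + 45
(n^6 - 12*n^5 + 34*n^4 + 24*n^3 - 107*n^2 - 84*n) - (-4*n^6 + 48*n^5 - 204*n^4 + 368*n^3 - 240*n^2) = 5*n^6 - 60*n^5 + 238*n^4 - 344*n^3 + 133*n^2 - 84*n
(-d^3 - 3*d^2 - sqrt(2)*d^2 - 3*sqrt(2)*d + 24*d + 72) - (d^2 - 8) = -d^3 - 4*d^2 - sqrt(2)*d^2 - 3*sqrt(2)*d + 24*d + 80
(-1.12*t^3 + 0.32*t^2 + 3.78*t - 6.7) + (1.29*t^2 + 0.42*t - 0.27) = -1.12*t^3 + 1.61*t^2 + 4.2*t - 6.97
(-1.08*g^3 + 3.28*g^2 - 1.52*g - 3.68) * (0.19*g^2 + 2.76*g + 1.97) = -0.2052*g^5 - 2.3576*g^4 + 6.6364*g^3 + 1.5672*g^2 - 13.1512*g - 7.2496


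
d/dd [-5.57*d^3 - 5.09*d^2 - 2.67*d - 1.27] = -16.71*d^2 - 10.18*d - 2.67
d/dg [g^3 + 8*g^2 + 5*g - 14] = 3*g^2 + 16*g + 5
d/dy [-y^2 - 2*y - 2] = -2*y - 2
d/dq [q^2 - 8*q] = 2*q - 8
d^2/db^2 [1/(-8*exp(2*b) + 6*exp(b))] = ((4*exp(b) - 3)*(16*exp(b) - 3)/2 - (8*exp(b) - 3)^2)*exp(-b)/(4*exp(b) - 3)^3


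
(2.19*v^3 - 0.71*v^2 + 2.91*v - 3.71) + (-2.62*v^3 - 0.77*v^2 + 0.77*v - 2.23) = -0.43*v^3 - 1.48*v^2 + 3.68*v - 5.94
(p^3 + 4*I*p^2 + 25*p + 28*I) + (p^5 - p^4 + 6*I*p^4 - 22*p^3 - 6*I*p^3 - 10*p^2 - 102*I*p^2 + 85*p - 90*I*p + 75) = p^5 - p^4 + 6*I*p^4 - 21*p^3 - 6*I*p^3 - 10*p^2 - 98*I*p^2 + 110*p - 90*I*p + 75 + 28*I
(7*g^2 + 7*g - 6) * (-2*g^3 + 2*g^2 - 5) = -14*g^5 + 26*g^3 - 47*g^2 - 35*g + 30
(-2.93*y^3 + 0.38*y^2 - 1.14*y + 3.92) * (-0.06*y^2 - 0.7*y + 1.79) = 0.1758*y^5 + 2.0282*y^4 - 5.4423*y^3 + 1.243*y^2 - 4.7846*y + 7.0168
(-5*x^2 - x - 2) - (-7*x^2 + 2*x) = 2*x^2 - 3*x - 2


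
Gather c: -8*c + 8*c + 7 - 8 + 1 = 0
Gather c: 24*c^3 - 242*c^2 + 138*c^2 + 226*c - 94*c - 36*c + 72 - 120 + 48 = 24*c^3 - 104*c^2 + 96*c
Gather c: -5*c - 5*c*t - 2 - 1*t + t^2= c*(-5*t - 5) + t^2 - t - 2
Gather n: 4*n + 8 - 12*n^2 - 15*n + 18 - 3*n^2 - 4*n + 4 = -15*n^2 - 15*n + 30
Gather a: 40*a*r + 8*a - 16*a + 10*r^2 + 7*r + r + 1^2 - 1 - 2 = a*(40*r - 8) + 10*r^2 + 8*r - 2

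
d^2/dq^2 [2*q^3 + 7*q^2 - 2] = 12*q + 14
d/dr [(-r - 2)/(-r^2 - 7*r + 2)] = (r^2 + 7*r - (r + 2)*(2*r + 7) - 2)/(r^2 + 7*r - 2)^2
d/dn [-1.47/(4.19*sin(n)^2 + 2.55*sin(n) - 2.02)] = (12.3186*sin(n) + 3.7485)*cos(n)/(4.19*sin(n)^2 + 2.55*sin(n) - 2.02)^2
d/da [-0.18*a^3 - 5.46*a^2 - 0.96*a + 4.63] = -0.54*a^2 - 10.92*a - 0.96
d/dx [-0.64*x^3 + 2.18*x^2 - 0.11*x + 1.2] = -1.92*x^2 + 4.36*x - 0.11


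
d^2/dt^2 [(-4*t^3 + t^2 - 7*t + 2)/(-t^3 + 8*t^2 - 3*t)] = 2*(31*t^6 - 15*t^5 - 171*t^4 + 567*t^3 - 402*t^2 + 144*t - 18)/(t^3*(t^6 - 24*t^5 + 201*t^4 - 656*t^3 + 603*t^2 - 216*t + 27))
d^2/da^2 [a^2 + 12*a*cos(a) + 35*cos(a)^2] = -12*a*cos(a) + 140*sin(a)^2 - 24*sin(a) - 68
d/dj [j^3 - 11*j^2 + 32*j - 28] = 3*j^2 - 22*j + 32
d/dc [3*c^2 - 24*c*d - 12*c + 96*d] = 6*c - 24*d - 12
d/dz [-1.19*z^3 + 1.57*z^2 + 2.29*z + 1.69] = -3.57*z^2 + 3.14*z + 2.29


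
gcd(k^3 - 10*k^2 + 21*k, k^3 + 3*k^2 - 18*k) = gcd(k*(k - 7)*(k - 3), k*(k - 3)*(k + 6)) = k^2 - 3*k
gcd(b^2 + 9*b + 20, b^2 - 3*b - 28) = b + 4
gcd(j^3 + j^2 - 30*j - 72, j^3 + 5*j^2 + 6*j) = j + 3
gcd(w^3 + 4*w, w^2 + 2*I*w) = w^2 + 2*I*w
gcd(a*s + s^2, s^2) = s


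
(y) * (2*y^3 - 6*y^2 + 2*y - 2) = 2*y^4 - 6*y^3 + 2*y^2 - 2*y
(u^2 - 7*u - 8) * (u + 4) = u^3 - 3*u^2 - 36*u - 32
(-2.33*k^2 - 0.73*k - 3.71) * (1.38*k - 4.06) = -3.2154*k^3 + 8.4524*k^2 - 2.156*k + 15.0626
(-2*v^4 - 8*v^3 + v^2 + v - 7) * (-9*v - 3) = 18*v^5 + 78*v^4 + 15*v^3 - 12*v^2 + 60*v + 21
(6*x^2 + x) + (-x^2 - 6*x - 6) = 5*x^2 - 5*x - 6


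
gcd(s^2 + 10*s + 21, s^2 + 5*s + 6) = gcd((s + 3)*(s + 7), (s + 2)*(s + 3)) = s + 3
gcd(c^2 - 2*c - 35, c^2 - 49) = c - 7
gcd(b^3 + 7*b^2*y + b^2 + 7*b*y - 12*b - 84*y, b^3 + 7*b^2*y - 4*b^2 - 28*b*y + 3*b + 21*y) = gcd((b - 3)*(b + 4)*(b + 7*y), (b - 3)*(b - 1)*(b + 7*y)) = b^2 + 7*b*y - 3*b - 21*y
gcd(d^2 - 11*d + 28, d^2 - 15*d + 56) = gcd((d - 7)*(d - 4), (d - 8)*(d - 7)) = d - 7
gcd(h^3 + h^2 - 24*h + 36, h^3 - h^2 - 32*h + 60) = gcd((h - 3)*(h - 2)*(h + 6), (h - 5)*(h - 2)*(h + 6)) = h^2 + 4*h - 12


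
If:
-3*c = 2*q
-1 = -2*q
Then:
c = -1/3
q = 1/2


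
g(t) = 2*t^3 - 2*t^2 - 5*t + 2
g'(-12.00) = 907.00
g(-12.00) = -3682.00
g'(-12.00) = 907.00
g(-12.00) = -3682.00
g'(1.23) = -0.84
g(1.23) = -3.45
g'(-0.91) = 3.61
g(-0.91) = 3.39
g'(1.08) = -2.32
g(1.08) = -3.21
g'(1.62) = 4.27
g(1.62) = -2.85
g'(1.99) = 10.80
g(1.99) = -0.11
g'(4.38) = 92.59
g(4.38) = 109.79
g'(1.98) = 10.60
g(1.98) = -0.22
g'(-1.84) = 22.67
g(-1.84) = -8.03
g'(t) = 6*t^2 - 4*t - 5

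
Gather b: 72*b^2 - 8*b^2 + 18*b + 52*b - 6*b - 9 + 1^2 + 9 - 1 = 64*b^2 + 64*b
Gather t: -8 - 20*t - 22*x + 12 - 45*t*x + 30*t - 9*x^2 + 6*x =t*(10 - 45*x) - 9*x^2 - 16*x + 4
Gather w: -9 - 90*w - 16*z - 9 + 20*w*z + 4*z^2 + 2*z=w*(20*z - 90) + 4*z^2 - 14*z - 18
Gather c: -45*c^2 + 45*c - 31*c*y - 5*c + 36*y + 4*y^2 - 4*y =-45*c^2 + c*(40 - 31*y) + 4*y^2 + 32*y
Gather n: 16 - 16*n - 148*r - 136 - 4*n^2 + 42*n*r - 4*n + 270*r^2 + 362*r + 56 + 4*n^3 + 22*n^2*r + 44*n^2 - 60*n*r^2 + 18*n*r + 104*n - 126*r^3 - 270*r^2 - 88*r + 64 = 4*n^3 + n^2*(22*r + 40) + n*(-60*r^2 + 60*r + 84) - 126*r^3 + 126*r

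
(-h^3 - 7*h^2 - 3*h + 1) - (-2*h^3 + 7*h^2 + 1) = h^3 - 14*h^2 - 3*h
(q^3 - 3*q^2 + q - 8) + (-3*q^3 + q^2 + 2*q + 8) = -2*q^3 - 2*q^2 + 3*q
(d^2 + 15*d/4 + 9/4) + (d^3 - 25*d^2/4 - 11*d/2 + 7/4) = d^3 - 21*d^2/4 - 7*d/4 + 4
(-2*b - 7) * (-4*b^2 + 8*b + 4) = 8*b^3 + 12*b^2 - 64*b - 28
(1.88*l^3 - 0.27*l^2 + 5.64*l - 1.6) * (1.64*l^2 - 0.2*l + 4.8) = 3.0832*l^5 - 0.8188*l^4 + 18.3276*l^3 - 5.048*l^2 + 27.392*l - 7.68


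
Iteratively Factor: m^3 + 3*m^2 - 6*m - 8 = (m + 4)*(m^2 - m - 2) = (m + 1)*(m + 4)*(m - 2)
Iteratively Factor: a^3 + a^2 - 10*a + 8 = (a - 2)*(a^2 + 3*a - 4) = (a - 2)*(a - 1)*(a + 4)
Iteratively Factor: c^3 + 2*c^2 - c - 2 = (c - 1)*(c^2 + 3*c + 2) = (c - 1)*(c + 2)*(c + 1)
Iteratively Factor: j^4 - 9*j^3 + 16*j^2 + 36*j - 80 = (j - 2)*(j^3 - 7*j^2 + 2*j + 40) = (j - 4)*(j - 2)*(j^2 - 3*j - 10) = (j - 5)*(j - 4)*(j - 2)*(j + 2)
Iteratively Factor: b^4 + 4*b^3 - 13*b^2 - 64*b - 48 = (b - 4)*(b^3 + 8*b^2 + 19*b + 12) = (b - 4)*(b + 4)*(b^2 + 4*b + 3) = (b - 4)*(b + 3)*(b + 4)*(b + 1)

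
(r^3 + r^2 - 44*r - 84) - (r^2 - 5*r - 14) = r^3 - 39*r - 70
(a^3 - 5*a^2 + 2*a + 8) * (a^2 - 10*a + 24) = a^5 - 15*a^4 + 76*a^3 - 132*a^2 - 32*a + 192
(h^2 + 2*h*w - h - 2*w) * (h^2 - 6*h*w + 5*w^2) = h^4 - 4*h^3*w - h^3 - 7*h^2*w^2 + 4*h^2*w + 10*h*w^3 + 7*h*w^2 - 10*w^3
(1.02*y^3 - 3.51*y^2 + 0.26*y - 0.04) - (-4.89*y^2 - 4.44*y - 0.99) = 1.02*y^3 + 1.38*y^2 + 4.7*y + 0.95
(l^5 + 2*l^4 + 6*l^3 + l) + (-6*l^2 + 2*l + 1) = l^5 + 2*l^4 + 6*l^3 - 6*l^2 + 3*l + 1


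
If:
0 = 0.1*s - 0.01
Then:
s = 0.10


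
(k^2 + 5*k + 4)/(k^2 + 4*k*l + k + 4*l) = (k + 4)/(k + 4*l)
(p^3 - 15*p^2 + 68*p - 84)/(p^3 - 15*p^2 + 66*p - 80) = (p^2 - 13*p + 42)/(p^2 - 13*p + 40)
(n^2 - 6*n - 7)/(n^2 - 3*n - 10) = (-n^2 + 6*n + 7)/(-n^2 + 3*n + 10)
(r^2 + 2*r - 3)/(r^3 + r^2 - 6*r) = (r - 1)/(r*(r - 2))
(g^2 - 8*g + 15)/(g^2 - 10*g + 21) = (g - 5)/(g - 7)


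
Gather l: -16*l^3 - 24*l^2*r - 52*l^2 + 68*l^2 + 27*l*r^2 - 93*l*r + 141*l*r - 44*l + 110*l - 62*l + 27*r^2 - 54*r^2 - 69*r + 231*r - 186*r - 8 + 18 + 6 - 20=-16*l^3 + l^2*(16 - 24*r) + l*(27*r^2 + 48*r + 4) - 27*r^2 - 24*r - 4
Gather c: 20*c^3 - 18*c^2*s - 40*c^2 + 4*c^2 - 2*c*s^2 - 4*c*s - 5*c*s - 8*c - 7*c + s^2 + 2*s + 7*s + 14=20*c^3 + c^2*(-18*s - 36) + c*(-2*s^2 - 9*s - 15) + s^2 + 9*s + 14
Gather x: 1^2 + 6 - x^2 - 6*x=-x^2 - 6*x + 7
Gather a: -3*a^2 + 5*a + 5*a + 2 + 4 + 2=-3*a^2 + 10*a + 8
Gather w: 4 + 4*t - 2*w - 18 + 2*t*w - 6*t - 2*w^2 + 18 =-2*t - 2*w^2 + w*(2*t - 2) + 4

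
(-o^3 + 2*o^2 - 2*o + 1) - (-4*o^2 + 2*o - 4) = -o^3 + 6*o^2 - 4*o + 5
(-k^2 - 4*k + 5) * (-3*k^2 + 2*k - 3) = 3*k^4 + 10*k^3 - 20*k^2 + 22*k - 15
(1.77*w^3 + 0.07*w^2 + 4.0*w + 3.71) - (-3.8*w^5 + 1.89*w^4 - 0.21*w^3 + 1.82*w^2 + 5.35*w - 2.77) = 3.8*w^5 - 1.89*w^4 + 1.98*w^3 - 1.75*w^2 - 1.35*w + 6.48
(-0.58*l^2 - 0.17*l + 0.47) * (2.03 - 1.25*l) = 0.725*l^3 - 0.9649*l^2 - 0.9326*l + 0.9541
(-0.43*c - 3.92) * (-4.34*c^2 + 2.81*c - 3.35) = 1.8662*c^3 + 15.8045*c^2 - 9.5747*c + 13.132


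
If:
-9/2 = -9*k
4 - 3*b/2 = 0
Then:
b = 8/3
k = 1/2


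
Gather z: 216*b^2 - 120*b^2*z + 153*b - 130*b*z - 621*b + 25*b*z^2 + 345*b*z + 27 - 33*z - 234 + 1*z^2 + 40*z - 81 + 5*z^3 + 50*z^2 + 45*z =216*b^2 - 468*b + 5*z^3 + z^2*(25*b + 51) + z*(-120*b^2 + 215*b + 52) - 288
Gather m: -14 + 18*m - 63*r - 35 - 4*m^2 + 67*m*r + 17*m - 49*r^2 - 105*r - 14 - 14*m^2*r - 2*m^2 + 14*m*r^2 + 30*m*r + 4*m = m^2*(-14*r - 6) + m*(14*r^2 + 97*r + 39) - 49*r^2 - 168*r - 63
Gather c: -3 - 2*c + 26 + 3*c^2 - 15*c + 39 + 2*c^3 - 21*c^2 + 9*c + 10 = 2*c^3 - 18*c^2 - 8*c + 72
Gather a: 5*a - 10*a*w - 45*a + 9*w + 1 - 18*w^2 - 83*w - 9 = a*(-10*w - 40) - 18*w^2 - 74*w - 8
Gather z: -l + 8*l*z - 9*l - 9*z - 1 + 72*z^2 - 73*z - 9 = -10*l + 72*z^2 + z*(8*l - 82) - 10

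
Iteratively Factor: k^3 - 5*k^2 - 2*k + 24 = (k - 4)*(k^2 - k - 6) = (k - 4)*(k + 2)*(k - 3)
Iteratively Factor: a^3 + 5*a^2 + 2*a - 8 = (a + 2)*(a^2 + 3*a - 4) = (a - 1)*(a + 2)*(a + 4)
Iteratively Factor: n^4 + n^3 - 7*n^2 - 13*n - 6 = (n + 2)*(n^3 - n^2 - 5*n - 3) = (n + 1)*(n + 2)*(n^2 - 2*n - 3) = (n - 3)*(n + 1)*(n + 2)*(n + 1)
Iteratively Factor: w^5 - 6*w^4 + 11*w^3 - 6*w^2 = (w - 1)*(w^4 - 5*w^3 + 6*w^2) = (w - 3)*(w - 1)*(w^3 - 2*w^2) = (w - 3)*(w - 2)*(w - 1)*(w^2) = w*(w - 3)*(w - 2)*(w - 1)*(w)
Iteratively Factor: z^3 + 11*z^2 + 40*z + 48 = (z + 4)*(z^2 + 7*z + 12) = (z + 4)^2*(z + 3)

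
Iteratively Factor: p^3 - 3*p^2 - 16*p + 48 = (p - 3)*(p^2 - 16) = (p - 4)*(p - 3)*(p + 4)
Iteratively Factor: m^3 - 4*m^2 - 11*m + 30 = (m + 3)*(m^2 - 7*m + 10) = (m - 2)*(m + 3)*(m - 5)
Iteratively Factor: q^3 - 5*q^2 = (q - 5)*(q^2) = q*(q - 5)*(q)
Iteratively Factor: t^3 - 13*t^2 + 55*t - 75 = (t - 3)*(t^2 - 10*t + 25) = (t - 5)*(t - 3)*(t - 5)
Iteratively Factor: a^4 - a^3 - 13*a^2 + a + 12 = (a + 3)*(a^3 - 4*a^2 - a + 4) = (a - 4)*(a + 3)*(a^2 - 1) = (a - 4)*(a + 1)*(a + 3)*(a - 1)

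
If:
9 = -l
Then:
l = -9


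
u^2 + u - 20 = (u - 4)*(u + 5)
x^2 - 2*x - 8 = (x - 4)*(x + 2)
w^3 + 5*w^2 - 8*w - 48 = (w - 3)*(w + 4)^2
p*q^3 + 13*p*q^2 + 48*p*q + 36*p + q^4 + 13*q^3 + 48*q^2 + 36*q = (p + q)*(q + 1)*(q + 6)^2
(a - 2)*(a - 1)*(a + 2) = a^3 - a^2 - 4*a + 4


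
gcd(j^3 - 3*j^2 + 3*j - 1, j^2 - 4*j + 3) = j - 1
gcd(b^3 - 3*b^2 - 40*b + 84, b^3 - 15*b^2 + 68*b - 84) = b^2 - 9*b + 14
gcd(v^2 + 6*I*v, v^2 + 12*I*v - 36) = v + 6*I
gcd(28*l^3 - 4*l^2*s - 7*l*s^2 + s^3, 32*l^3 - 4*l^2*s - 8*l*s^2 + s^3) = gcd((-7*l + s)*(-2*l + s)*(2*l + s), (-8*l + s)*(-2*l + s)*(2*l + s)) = -4*l^2 + s^2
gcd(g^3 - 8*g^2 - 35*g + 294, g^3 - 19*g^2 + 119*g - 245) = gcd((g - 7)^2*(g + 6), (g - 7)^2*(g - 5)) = g^2 - 14*g + 49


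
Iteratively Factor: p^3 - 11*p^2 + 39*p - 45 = (p - 3)*(p^2 - 8*p + 15) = (p - 3)^2*(p - 5)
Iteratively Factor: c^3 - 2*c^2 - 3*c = (c + 1)*(c^2 - 3*c) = (c - 3)*(c + 1)*(c)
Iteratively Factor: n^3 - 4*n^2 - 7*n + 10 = (n - 5)*(n^2 + n - 2) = (n - 5)*(n + 2)*(n - 1)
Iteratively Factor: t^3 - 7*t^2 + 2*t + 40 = (t - 4)*(t^2 - 3*t - 10) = (t - 5)*(t - 4)*(t + 2)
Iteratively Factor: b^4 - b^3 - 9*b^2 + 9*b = (b - 1)*(b^3 - 9*b) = (b - 1)*(b + 3)*(b^2 - 3*b) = b*(b - 1)*(b + 3)*(b - 3)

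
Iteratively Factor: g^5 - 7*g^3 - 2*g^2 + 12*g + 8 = (g - 2)*(g^4 + 2*g^3 - 3*g^2 - 8*g - 4) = (g - 2)^2*(g^3 + 4*g^2 + 5*g + 2) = (g - 2)^2*(g + 2)*(g^2 + 2*g + 1) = (g - 2)^2*(g + 1)*(g + 2)*(g + 1)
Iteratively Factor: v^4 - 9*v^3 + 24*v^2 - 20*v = (v - 5)*(v^3 - 4*v^2 + 4*v) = v*(v - 5)*(v^2 - 4*v + 4) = v*(v - 5)*(v - 2)*(v - 2)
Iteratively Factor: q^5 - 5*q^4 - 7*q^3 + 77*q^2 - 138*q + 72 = (q - 3)*(q^4 - 2*q^3 - 13*q^2 + 38*q - 24) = (q - 3)^2*(q^3 + q^2 - 10*q + 8) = (q - 3)^2*(q - 2)*(q^2 + 3*q - 4) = (q - 3)^2*(q - 2)*(q - 1)*(q + 4)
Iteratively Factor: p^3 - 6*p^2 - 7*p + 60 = (p + 3)*(p^2 - 9*p + 20) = (p - 5)*(p + 3)*(p - 4)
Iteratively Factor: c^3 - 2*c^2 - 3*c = (c + 1)*(c^2 - 3*c) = c*(c + 1)*(c - 3)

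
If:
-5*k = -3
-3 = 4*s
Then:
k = 3/5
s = -3/4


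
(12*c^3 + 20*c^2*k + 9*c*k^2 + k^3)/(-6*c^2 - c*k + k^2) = (-6*c^2 - 7*c*k - k^2)/(3*c - k)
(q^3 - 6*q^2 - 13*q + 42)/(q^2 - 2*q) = q - 4 - 21/q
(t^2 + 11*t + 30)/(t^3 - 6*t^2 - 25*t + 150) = (t + 6)/(t^2 - 11*t + 30)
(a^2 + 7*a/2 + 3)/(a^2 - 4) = (a + 3/2)/(a - 2)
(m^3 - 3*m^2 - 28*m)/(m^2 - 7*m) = m + 4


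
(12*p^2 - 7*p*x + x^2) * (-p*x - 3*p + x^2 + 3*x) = -12*p^3*x - 36*p^3 + 19*p^2*x^2 + 57*p^2*x - 8*p*x^3 - 24*p*x^2 + x^4 + 3*x^3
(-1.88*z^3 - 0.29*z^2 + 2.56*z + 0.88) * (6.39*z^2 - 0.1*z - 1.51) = -12.0132*z^5 - 1.6651*z^4 + 19.2262*z^3 + 5.8051*z^2 - 3.9536*z - 1.3288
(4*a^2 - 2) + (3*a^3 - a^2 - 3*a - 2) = 3*a^3 + 3*a^2 - 3*a - 4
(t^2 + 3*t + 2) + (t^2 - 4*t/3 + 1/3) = 2*t^2 + 5*t/3 + 7/3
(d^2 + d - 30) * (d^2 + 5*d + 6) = d^4 + 6*d^3 - 19*d^2 - 144*d - 180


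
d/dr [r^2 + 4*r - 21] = 2*r + 4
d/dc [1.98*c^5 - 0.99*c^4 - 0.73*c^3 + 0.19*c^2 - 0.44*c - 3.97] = 9.9*c^4 - 3.96*c^3 - 2.19*c^2 + 0.38*c - 0.44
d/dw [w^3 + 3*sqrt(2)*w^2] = 3*w*(w + 2*sqrt(2))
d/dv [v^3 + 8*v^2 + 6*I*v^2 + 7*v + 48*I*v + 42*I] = 3*v^2 + v*(16 + 12*I) + 7 + 48*I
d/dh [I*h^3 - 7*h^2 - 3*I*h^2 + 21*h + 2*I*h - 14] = 3*I*h^2 - 14*h - 6*I*h + 21 + 2*I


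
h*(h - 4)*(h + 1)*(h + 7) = h^4 + 4*h^3 - 25*h^2 - 28*h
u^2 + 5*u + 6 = (u + 2)*(u + 3)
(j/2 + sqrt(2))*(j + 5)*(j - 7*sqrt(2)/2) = j^3/2 - 3*sqrt(2)*j^2/4 + 5*j^2/2 - 7*j - 15*sqrt(2)*j/4 - 35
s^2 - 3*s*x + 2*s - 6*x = (s + 2)*(s - 3*x)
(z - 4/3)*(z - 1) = z^2 - 7*z/3 + 4/3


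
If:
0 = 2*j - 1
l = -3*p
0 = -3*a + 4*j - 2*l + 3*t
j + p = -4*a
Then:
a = t/9 - 1/27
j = 1/2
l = 4*t/3 + 19/18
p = -4*t/9 - 19/54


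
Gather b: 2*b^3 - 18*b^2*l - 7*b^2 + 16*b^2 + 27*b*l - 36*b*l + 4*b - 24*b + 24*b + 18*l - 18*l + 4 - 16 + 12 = 2*b^3 + b^2*(9 - 18*l) + b*(4 - 9*l)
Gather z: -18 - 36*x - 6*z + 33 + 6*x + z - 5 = -30*x - 5*z + 10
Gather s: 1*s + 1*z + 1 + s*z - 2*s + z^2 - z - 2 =s*(z - 1) + z^2 - 1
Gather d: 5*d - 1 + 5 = 5*d + 4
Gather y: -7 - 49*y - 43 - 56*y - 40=-105*y - 90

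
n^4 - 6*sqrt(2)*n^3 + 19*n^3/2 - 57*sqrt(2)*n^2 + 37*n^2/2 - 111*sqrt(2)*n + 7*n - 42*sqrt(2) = (n + 1/2)*(n + 2)*(n + 7)*(n - 6*sqrt(2))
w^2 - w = w*(w - 1)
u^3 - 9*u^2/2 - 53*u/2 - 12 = (u - 8)*(u + 1/2)*(u + 3)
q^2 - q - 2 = (q - 2)*(q + 1)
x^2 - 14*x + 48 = (x - 8)*(x - 6)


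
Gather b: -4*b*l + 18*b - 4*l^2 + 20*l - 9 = b*(18 - 4*l) - 4*l^2 + 20*l - 9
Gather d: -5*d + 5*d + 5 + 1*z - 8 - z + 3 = 0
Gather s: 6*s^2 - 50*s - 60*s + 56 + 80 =6*s^2 - 110*s + 136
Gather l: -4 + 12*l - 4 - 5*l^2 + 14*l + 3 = -5*l^2 + 26*l - 5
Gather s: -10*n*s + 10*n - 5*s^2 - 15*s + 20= 10*n - 5*s^2 + s*(-10*n - 15) + 20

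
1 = 1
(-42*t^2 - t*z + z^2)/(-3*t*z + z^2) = (42*t^2 + t*z - z^2)/(z*(3*t - z))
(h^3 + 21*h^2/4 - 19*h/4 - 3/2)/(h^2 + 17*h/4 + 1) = (h^2 + 5*h - 6)/(h + 4)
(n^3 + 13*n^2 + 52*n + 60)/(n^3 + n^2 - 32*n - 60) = (n + 6)/(n - 6)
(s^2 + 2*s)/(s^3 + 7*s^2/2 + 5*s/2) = 2*(s + 2)/(2*s^2 + 7*s + 5)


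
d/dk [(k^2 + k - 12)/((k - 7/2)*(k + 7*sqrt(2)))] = 2*((k + 7*sqrt(2))*(2*k - 7)*(2*k + 1) + 2*(k + 7*sqrt(2))*(-k^2 - k + 12) + (2*k - 7)*(-k^2 - k + 12))/((k + 7*sqrt(2))^2*(2*k - 7)^2)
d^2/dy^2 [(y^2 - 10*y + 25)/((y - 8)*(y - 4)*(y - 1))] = 2*(y^6 - 30*y^5 + 408*y^4 - 3054*y^3 + 12807*y^2 - 28020*y + 24944)/(y^9 - 39*y^8 + 639*y^7 - 5725*y^6 + 30612*y^5 - 100176*y^4 + 198080*y^3 - 225792*y^2 + 135168*y - 32768)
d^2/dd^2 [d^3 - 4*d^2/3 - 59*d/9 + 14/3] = 6*d - 8/3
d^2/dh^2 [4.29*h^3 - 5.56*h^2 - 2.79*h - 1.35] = 25.74*h - 11.12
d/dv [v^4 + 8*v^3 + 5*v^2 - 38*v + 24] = 4*v^3 + 24*v^2 + 10*v - 38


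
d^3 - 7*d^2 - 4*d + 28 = (d - 7)*(d - 2)*(d + 2)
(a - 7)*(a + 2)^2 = a^3 - 3*a^2 - 24*a - 28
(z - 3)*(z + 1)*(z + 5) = z^3 + 3*z^2 - 13*z - 15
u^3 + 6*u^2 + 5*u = u*(u + 1)*(u + 5)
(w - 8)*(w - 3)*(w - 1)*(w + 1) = w^4 - 11*w^3 + 23*w^2 + 11*w - 24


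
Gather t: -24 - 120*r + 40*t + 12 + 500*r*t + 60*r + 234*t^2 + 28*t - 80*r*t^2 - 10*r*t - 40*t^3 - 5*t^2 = -60*r - 40*t^3 + t^2*(229 - 80*r) + t*(490*r + 68) - 12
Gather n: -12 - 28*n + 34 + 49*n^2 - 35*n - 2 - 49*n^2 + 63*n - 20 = 0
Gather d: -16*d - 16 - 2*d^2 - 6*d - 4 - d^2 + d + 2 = -3*d^2 - 21*d - 18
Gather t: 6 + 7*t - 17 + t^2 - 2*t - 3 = t^2 + 5*t - 14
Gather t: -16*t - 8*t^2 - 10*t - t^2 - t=-9*t^2 - 27*t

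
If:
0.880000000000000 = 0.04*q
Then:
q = 22.00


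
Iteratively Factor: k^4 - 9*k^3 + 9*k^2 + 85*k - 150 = (k - 2)*(k^3 - 7*k^2 - 5*k + 75) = (k - 5)*(k - 2)*(k^2 - 2*k - 15) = (k - 5)*(k - 2)*(k + 3)*(k - 5)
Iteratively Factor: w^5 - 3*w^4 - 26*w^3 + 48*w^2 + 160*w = (w - 4)*(w^4 + w^3 - 22*w^2 - 40*w) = (w - 4)*(w + 2)*(w^3 - w^2 - 20*w) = w*(w - 4)*(w + 2)*(w^2 - w - 20) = w*(w - 4)*(w + 2)*(w + 4)*(w - 5)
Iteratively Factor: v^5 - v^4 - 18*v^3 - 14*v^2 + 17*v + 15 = (v + 1)*(v^4 - 2*v^3 - 16*v^2 + 2*v + 15) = (v - 5)*(v + 1)*(v^3 + 3*v^2 - v - 3) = (v - 5)*(v + 1)^2*(v^2 + 2*v - 3) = (v - 5)*(v + 1)^2*(v + 3)*(v - 1)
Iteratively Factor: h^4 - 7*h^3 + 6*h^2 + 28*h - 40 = (h - 5)*(h^3 - 2*h^2 - 4*h + 8) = (h - 5)*(h - 2)*(h^2 - 4) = (h - 5)*(h - 2)^2*(h + 2)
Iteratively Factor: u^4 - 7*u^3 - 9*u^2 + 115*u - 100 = (u - 5)*(u^3 - 2*u^2 - 19*u + 20) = (u - 5)*(u - 1)*(u^2 - u - 20) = (u - 5)^2*(u - 1)*(u + 4)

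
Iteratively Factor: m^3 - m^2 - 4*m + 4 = (m + 2)*(m^2 - 3*m + 2) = (m - 2)*(m + 2)*(m - 1)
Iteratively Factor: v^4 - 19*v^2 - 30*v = (v - 5)*(v^3 + 5*v^2 + 6*v) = (v - 5)*(v + 2)*(v^2 + 3*v) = (v - 5)*(v + 2)*(v + 3)*(v)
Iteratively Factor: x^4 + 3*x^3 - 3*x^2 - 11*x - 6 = (x + 1)*(x^3 + 2*x^2 - 5*x - 6) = (x - 2)*(x + 1)*(x^2 + 4*x + 3) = (x - 2)*(x + 1)^2*(x + 3)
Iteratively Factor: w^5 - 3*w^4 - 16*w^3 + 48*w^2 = (w - 3)*(w^4 - 16*w^2) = w*(w - 3)*(w^3 - 16*w) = w*(w - 4)*(w - 3)*(w^2 + 4*w) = w^2*(w - 4)*(w - 3)*(w + 4)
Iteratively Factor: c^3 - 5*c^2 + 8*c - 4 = (c - 2)*(c^2 - 3*c + 2) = (c - 2)^2*(c - 1)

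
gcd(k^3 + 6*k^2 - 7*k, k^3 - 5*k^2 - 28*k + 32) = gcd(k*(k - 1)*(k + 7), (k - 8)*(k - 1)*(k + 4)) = k - 1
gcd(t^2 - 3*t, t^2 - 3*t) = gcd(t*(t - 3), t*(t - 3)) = t^2 - 3*t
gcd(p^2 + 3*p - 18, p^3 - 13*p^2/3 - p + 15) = p - 3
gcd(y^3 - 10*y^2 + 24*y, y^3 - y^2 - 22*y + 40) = y - 4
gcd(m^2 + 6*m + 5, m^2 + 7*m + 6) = m + 1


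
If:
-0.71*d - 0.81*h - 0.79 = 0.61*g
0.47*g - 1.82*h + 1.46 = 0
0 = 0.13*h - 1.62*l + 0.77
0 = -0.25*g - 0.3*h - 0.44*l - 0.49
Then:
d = 1.29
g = -2.88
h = 0.06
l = 0.48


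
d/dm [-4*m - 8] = -4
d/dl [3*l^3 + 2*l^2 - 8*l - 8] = 9*l^2 + 4*l - 8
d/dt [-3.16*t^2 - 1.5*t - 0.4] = -6.32*t - 1.5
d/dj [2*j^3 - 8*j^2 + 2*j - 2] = 6*j^2 - 16*j + 2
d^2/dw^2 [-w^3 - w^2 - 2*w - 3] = -6*w - 2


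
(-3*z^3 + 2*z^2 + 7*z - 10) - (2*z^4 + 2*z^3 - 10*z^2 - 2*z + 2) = -2*z^4 - 5*z^3 + 12*z^2 + 9*z - 12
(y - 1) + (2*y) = 3*y - 1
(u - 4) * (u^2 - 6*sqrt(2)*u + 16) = u^3 - 6*sqrt(2)*u^2 - 4*u^2 + 16*u + 24*sqrt(2)*u - 64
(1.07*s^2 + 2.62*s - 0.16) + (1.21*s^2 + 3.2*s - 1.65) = 2.28*s^2 + 5.82*s - 1.81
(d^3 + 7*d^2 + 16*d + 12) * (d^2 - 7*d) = d^5 - 33*d^3 - 100*d^2 - 84*d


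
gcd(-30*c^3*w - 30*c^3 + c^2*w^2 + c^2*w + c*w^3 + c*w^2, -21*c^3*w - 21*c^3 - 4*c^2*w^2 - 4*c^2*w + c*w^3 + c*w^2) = c*w + c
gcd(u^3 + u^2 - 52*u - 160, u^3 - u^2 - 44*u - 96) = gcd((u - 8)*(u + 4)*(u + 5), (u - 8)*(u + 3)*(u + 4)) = u^2 - 4*u - 32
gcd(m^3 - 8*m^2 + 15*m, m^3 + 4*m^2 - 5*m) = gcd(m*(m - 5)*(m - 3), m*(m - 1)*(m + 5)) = m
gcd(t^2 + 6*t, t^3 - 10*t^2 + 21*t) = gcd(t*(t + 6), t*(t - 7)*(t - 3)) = t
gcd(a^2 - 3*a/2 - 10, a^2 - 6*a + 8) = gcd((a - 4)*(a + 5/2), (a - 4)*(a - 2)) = a - 4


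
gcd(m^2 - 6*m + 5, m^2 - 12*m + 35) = m - 5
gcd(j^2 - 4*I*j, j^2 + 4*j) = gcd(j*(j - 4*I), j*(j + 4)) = j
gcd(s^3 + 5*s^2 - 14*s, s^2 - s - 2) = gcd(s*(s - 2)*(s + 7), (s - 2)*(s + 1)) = s - 2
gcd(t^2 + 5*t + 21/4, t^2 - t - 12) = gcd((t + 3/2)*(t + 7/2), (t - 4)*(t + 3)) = 1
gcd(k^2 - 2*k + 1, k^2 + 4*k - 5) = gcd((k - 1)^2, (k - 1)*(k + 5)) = k - 1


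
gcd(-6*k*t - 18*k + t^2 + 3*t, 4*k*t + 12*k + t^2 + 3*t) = t + 3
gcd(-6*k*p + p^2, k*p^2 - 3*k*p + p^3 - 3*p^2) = p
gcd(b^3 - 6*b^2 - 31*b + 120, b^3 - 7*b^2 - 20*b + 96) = b^2 - 11*b + 24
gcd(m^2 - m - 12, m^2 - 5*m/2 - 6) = m - 4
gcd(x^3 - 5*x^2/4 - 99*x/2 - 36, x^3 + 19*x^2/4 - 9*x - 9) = x^2 + 27*x/4 + 9/2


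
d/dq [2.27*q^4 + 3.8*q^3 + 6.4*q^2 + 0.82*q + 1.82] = 9.08*q^3 + 11.4*q^2 + 12.8*q + 0.82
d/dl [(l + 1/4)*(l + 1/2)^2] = (l + 1/2)*(3*l + 1)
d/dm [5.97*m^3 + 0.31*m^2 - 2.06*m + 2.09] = 17.91*m^2 + 0.62*m - 2.06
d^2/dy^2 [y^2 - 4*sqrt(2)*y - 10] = 2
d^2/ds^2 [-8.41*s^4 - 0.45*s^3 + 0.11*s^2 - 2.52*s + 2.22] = -100.92*s^2 - 2.7*s + 0.22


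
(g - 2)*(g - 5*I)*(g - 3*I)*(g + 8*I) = g^4 - 2*g^3 + 49*g^2 - 98*g - 120*I*g + 240*I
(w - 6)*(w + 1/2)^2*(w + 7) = w^4 + 2*w^3 - 163*w^2/4 - 167*w/4 - 21/2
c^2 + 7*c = c*(c + 7)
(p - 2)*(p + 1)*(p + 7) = p^3 + 6*p^2 - 9*p - 14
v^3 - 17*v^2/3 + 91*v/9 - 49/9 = (v - 7/3)^2*(v - 1)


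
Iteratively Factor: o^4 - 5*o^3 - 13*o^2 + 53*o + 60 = (o - 5)*(o^3 - 13*o - 12) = (o - 5)*(o + 1)*(o^2 - o - 12) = (o - 5)*(o + 1)*(o + 3)*(o - 4)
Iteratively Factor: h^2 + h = (h)*(h + 1)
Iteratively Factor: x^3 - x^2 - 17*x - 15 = (x + 3)*(x^2 - 4*x - 5) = (x + 1)*(x + 3)*(x - 5)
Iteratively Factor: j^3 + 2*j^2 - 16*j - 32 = (j + 4)*(j^2 - 2*j - 8) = (j - 4)*(j + 4)*(j + 2)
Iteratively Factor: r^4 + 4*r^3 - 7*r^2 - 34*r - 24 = (r + 2)*(r^3 + 2*r^2 - 11*r - 12) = (r + 1)*(r + 2)*(r^2 + r - 12) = (r - 3)*(r + 1)*(r + 2)*(r + 4)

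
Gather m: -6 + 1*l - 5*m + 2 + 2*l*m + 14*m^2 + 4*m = l + 14*m^2 + m*(2*l - 1) - 4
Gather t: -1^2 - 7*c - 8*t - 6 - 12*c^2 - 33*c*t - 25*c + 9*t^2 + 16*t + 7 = -12*c^2 - 32*c + 9*t^2 + t*(8 - 33*c)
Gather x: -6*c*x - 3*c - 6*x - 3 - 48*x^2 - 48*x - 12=-3*c - 48*x^2 + x*(-6*c - 54) - 15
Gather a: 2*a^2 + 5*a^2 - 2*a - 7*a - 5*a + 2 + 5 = 7*a^2 - 14*a + 7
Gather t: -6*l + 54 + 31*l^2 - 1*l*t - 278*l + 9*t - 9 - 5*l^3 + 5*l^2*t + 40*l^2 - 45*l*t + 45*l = -5*l^3 + 71*l^2 - 239*l + t*(5*l^2 - 46*l + 9) + 45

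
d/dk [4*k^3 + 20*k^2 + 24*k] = 12*k^2 + 40*k + 24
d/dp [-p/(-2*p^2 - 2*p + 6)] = (p^2 - p*(2*p + 1) + p - 3)/(2*(p^2 + p - 3)^2)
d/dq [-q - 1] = -1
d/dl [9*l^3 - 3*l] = 27*l^2 - 3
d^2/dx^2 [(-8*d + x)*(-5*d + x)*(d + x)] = -24*d + 6*x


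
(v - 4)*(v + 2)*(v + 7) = v^3 + 5*v^2 - 22*v - 56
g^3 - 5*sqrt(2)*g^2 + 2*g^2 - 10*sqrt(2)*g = g*(g + 2)*(g - 5*sqrt(2))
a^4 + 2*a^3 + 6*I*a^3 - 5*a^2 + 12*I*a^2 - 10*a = a*(a + 2)*(a + I)*(a + 5*I)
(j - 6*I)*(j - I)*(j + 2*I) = j^3 - 5*I*j^2 + 8*j - 12*I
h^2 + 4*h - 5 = (h - 1)*(h + 5)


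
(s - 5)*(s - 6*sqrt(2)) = s^2 - 6*sqrt(2)*s - 5*s + 30*sqrt(2)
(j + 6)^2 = j^2 + 12*j + 36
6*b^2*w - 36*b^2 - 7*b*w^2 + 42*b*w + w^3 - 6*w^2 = (-6*b + w)*(-b + w)*(w - 6)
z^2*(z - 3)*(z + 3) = z^4 - 9*z^2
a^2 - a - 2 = (a - 2)*(a + 1)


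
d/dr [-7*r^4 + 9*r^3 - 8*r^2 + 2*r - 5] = -28*r^3 + 27*r^2 - 16*r + 2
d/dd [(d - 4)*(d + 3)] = 2*d - 1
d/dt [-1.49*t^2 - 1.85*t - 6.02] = -2.98*t - 1.85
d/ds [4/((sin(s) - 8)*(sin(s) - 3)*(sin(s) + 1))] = 4*(-3*sin(s)^2 + 20*sin(s) - 13)*cos(s)/((sin(s) - 8)^2*(sin(s) - 3)^2*(sin(s) + 1)^2)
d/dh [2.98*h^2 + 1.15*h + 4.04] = 5.96*h + 1.15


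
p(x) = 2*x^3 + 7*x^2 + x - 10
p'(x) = 6*x^2 + 14*x + 1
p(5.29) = 487.25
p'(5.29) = 242.96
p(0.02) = -9.98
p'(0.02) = 1.28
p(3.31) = 142.53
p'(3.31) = 113.08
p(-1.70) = -1.30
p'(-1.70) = -5.46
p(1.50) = 14.00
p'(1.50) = 35.50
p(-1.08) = -5.43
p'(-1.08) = -7.12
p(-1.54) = -2.24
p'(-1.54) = -6.33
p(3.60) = 177.63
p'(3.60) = 129.16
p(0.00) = -10.00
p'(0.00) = 1.00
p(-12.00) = -2470.00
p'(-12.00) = 697.00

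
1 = 1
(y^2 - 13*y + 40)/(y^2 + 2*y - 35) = (y - 8)/(y + 7)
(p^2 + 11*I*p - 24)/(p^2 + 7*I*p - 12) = (p + 8*I)/(p + 4*I)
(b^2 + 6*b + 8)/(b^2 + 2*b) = (b + 4)/b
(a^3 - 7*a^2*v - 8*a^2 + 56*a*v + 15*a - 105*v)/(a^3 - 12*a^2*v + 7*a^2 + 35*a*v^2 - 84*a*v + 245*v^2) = (-a^2 + 8*a - 15)/(-a^2 + 5*a*v - 7*a + 35*v)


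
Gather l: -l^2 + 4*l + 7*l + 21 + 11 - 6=-l^2 + 11*l + 26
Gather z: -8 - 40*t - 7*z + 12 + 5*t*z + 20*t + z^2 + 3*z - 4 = -20*t + z^2 + z*(5*t - 4)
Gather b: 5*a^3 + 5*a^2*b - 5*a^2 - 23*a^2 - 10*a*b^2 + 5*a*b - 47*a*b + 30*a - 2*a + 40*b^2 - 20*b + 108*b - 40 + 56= 5*a^3 - 28*a^2 + 28*a + b^2*(40 - 10*a) + b*(5*a^2 - 42*a + 88) + 16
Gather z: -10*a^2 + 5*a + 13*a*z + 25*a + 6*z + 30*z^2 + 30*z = -10*a^2 + 30*a + 30*z^2 + z*(13*a + 36)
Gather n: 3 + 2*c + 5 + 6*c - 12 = 8*c - 4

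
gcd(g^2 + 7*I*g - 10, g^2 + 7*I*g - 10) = g^2 + 7*I*g - 10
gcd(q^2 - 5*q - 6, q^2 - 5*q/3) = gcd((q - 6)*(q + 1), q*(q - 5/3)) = 1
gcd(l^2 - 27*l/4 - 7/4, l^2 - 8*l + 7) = l - 7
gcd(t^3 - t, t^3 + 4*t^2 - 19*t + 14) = t - 1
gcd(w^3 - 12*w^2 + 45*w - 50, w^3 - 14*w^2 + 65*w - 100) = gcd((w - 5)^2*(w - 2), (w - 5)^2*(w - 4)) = w^2 - 10*w + 25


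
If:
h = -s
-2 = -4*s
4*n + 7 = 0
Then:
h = -1/2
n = -7/4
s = 1/2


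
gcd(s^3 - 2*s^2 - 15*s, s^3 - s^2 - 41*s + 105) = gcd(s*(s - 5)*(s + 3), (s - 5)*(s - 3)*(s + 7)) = s - 5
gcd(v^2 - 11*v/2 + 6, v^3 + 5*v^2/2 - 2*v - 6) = v - 3/2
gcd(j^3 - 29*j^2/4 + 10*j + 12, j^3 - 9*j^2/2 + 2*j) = j - 4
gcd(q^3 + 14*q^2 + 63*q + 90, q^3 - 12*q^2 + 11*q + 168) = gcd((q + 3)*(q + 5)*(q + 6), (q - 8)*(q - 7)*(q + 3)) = q + 3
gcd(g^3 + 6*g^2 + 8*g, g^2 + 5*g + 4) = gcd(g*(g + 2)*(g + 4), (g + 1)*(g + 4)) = g + 4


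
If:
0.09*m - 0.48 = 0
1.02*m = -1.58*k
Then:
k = -3.44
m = 5.33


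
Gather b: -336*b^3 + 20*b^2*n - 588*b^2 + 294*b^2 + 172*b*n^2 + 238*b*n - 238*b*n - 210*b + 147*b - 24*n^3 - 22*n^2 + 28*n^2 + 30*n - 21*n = -336*b^3 + b^2*(20*n - 294) + b*(172*n^2 - 63) - 24*n^3 + 6*n^2 + 9*n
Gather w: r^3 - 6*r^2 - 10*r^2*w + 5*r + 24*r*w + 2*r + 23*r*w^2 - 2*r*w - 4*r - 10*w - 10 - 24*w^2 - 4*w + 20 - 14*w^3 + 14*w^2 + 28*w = r^3 - 6*r^2 + 3*r - 14*w^3 + w^2*(23*r - 10) + w*(-10*r^2 + 22*r + 14) + 10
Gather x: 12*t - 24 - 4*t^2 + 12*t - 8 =-4*t^2 + 24*t - 32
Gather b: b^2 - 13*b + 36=b^2 - 13*b + 36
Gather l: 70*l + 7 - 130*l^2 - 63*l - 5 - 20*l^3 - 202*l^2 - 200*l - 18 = -20*l^3 - 332*l^2 - 193*l - 16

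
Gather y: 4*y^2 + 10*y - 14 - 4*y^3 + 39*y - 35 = -4*y^3 + 4*y^2 + 49*y - 49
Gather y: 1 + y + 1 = y + 2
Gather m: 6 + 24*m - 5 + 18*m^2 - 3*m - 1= 18*m^2 + 21*m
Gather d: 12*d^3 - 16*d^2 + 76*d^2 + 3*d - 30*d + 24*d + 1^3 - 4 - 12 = 12*d^3 + 60*d^2 - 3*d - 15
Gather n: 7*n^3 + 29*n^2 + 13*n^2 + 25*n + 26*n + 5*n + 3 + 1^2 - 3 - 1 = 7*n^3 + 42*n^2 + 56*n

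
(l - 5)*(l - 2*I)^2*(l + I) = l^4 - 5*l^3 - 3*I*l^3 + 15*I*l^2 - 4*I*l + 20*I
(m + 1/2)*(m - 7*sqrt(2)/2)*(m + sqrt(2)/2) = m^3 - 3*sqrt(2)*m^2 + m^2/2 - 7*m/2 - 3*sqrt(2)*m/2 - 7/4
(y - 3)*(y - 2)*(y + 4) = y^3 - y^2 - 14*y + 24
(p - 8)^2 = p^2 - 16*p + 64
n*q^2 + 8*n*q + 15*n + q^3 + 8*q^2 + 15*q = (n + q)*(q + 3)*(q + 5)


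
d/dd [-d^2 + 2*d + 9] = 2 - 2*d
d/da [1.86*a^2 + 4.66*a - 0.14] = 3.72*a + 4.66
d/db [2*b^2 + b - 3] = 4*b + 1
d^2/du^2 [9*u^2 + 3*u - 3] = 18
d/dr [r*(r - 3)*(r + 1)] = 3*r^2 - 4*r - 3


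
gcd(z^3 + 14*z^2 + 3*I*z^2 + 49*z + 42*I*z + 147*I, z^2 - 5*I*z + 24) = z + 3*I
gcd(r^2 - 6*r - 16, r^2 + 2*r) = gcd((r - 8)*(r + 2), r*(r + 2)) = r + 2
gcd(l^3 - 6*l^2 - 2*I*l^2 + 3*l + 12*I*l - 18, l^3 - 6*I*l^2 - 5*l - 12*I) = l^2 - 2*I*l + 3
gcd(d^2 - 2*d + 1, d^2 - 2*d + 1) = d^2 - 2*d + 1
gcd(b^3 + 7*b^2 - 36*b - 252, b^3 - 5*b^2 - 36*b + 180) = b^2 - 36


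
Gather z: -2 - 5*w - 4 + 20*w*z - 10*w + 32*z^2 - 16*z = -15*w + 32*z^2 + z*(20*w - 16) - 6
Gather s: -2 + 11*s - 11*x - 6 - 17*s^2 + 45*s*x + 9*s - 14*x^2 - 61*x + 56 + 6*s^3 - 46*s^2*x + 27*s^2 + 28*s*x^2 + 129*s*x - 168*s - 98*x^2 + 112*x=6*s^3 + s^2*(10 - 46*x) + s*(28*x^2 + 174*x - 148) - 112*x^2 + 40*x + 48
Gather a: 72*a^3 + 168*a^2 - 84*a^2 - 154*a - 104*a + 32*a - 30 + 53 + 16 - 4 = 72*a^3 + 84*a^2 - 226*a + 35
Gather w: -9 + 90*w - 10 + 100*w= 190*w - 19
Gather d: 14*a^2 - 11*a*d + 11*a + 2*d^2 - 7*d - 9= 14*a^2 + 11*a + 2*d^2 + d*(-11*a - 7) - 9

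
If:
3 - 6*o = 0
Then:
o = 1/2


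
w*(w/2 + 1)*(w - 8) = w^3/2 - 3*w^2 - 8*w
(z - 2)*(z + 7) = z^2 + 5*z - 14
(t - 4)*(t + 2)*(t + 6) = t^3 + 4*t^2 - 20*t - 48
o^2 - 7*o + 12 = (o - 4)*(o - 3)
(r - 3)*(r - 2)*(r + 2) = r^3 - 3*r^2 - 4*r + 12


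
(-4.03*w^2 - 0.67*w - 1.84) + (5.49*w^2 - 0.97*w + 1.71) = 1.46*w^2 - 1.64*w - 0.13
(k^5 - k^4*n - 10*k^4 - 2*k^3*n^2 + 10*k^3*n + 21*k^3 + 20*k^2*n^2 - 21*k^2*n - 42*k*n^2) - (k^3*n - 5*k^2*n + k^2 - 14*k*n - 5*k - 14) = k^5 - k^4*n - 10*k^4 - 2*k^3*n^2 + 9*k^3*n + 21*k^3 + 20*k^2*n^2 - 16*k^2*n - k^2 - 42*k*n^2 + 14*k*n + 5*k + 14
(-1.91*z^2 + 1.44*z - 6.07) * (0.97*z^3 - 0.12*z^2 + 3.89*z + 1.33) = -1.8527*z^5 + 1.626*z^4 - 13.4906*z^3 + 3.7897*z^2 - 21.6971*z - 8.0731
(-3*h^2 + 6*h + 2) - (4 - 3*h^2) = 6*h - 2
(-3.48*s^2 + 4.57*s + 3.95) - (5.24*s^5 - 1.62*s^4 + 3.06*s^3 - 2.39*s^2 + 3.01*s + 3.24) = -5.24*s^5 + 1.62*s^4 - 3.06*s^3 - 1.09*s^2 + 1.56*s + 0.71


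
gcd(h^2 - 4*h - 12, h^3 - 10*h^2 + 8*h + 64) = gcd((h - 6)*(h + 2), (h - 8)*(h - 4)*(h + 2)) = h + 2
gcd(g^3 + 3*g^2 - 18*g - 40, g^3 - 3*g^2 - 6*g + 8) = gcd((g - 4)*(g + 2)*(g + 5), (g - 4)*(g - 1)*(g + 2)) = g^2 - 2*g - 8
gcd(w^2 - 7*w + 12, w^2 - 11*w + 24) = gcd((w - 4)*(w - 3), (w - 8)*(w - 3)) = w - 3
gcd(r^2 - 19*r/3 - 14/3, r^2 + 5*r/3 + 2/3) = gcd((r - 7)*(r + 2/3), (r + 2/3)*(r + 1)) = r + 2/3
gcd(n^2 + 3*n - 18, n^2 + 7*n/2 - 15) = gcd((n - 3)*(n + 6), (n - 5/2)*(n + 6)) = n + 6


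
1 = 1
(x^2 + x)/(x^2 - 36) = x*(x + 1)/(x^2 - 36)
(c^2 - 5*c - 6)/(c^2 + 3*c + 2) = (c - 6)/(c + 2)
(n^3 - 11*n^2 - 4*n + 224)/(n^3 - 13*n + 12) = (n^2 - 15*n + 56)/(n^2 - 4*n + 3)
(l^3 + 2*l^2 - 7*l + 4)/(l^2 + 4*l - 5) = (l^2 + 3*l - 4)/(l + 5)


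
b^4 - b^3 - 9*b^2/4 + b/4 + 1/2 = (b - 2)*(b - 1/2)*(b + 1/2)*(b + 1)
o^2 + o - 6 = (o - 2)*(o + 3)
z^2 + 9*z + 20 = (z + 4)*(z + 5)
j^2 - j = j*(j - 1)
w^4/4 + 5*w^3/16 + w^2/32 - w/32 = w*(w/2 + 1/4)*(w/2 + 1/2)*(w - 1/4)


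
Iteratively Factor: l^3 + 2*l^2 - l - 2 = (l + 2)*(l^2 - 1) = (l + 1)*(l + 2)*(l - 1)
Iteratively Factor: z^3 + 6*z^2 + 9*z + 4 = (z + 1)*(z^2 + 5*z + 4) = (z + 1)*(z + 4)*(z + 1)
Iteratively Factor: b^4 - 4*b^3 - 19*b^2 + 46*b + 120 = (b + 2)*(b^3 - 6*b^2 - 7*b + 60) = (b - 4)*(b + 2)*(b^2 - 2*b - 15) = (b - 5)*(b - 4)*(b + 2)*(b + 3)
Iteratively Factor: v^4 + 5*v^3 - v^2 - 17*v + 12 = (v + 4)*(v^3 + v^2 - 5*v + 3) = (v - 1)*(v + 4)*(v^2 + 2*v - 3) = (v - 1)*(v + 3)*(v + 4)*(v - 1)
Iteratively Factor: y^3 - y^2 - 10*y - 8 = (y + 1)*(y^2 - 2*y - 8) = (y + 1)*(y + 2)*(y - 4)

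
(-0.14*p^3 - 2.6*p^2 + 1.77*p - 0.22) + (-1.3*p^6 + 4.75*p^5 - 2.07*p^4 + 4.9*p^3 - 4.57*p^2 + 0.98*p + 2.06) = -1.3*p^6 + 4.75*p^5 - 2.07*p^4 + 4.76*p^3 - 7.17*p^2 + 2.75*p + 1.84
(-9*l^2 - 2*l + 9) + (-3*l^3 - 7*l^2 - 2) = -3*l^3 - 16*l^2 - 2*l + 7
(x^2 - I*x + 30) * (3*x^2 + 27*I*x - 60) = 3*x^4 + 24*I*x^3 + 57*x^2 + 870*I*x - 1800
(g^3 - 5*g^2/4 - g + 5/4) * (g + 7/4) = g^4 + g^3/2 - 51*g^2/16 - g/2 + 35/16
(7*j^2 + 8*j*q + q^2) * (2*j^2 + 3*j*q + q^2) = 14*j^4 + 37*j^3*q + 33*j^2*q^2 + 11*j*q^3 + q^4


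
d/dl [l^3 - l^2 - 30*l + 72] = 3*l^2 - 2*l - 30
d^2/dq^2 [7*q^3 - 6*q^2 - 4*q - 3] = 42*q - 12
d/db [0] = 0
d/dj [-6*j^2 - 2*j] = -12*j - 2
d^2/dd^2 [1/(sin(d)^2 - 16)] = 2*(-2*sin(d)^4 - 29*sin(d)^2 + 16)/(sin(d)^2 - 16)^3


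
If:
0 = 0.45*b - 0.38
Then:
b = 0.84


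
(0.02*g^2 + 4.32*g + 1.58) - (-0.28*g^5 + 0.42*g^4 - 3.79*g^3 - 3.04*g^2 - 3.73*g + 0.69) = 0.28*g^5 - 0.42*g^4 + 3.79*g^3 + 3.06*g^2 + 8.05*g + 0.89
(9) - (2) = 7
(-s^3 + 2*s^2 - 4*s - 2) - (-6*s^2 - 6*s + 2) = -s^3 + 8*s^2 + 2*s - 4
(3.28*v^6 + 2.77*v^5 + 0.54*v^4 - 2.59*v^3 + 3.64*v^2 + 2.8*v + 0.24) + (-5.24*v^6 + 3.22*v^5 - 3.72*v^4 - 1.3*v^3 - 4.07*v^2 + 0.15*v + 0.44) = -1.96*v^6 + 5.99*v^5 - 3.18*v^4 - 3.89*v^3 - 0.43*v^2 + 2.95*v + 0.68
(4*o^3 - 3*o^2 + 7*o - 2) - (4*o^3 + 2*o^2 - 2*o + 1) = -5*o^2 + 9*o - 3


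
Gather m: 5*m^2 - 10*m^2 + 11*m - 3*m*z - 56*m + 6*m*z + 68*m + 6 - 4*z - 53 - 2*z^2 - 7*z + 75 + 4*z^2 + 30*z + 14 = -5*m^2 + m*(3*z + 23) + 2*z^2 + 19*z + 42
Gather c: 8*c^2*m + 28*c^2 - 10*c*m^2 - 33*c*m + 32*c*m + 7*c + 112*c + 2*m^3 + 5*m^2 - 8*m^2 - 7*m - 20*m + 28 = c^2*(8*m + 28) + c*(-10*m^2 - m + 119) + 2*m^3 - 3*m^2 - 27*m + 28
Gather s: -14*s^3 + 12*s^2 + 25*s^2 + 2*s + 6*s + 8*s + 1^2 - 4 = -14*s^3 + 37*s^2 + 16*s - 3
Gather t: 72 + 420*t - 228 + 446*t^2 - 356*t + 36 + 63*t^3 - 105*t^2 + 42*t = 63*t^3 + 341*t^2 + 106*t - 120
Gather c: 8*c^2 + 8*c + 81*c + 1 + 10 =8*c^2 + 89*c + 11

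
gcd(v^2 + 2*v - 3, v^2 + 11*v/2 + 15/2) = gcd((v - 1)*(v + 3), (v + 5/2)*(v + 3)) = v + 3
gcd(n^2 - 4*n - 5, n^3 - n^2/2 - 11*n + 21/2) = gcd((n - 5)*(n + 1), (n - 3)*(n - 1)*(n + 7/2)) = 1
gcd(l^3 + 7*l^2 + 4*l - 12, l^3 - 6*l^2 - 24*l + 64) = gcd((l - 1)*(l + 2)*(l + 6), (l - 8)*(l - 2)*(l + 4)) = 1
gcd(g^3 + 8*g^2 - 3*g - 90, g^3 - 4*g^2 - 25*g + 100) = g + 5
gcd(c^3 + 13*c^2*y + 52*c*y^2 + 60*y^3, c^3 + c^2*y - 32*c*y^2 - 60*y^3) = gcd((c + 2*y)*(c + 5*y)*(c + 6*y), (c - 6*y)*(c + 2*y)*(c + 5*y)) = c^2 + 7*c*y + 10*y^2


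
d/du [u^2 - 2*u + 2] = 2*u - 2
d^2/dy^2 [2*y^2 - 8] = 4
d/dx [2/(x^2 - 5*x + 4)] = 2*(5 - 2*x)/(x^2 - 5*x + 4)^2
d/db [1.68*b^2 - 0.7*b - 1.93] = 3.36*b - 0.7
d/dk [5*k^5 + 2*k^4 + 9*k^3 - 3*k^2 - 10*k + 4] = 25*k^4 + 8*k^3 + 27*k^2 - 6*k - 10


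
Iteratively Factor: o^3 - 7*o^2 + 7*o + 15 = (o - 3)*(o^2 - 4*o - 5) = (o - 5)*(o - 3)*(o + 1)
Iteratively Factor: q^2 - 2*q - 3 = (q + 1)*(q - 3)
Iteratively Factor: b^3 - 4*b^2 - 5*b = (b)*(b^2 - 4*b - 5) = b*(b + 1)*(b - 5)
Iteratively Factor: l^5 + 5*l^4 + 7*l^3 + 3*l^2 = (l)*(l^4 + 5*l^3 + 7*l^2 + 3*l) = l*(l + 1)*(l^3 + 4*l^2 + 3*l) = l^2*(l + 1)*(l^2 + 4*l + 3) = l^2*(l + 1)^2*(l + 3)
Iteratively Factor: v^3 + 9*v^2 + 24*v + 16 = (v + 4)*(v^2 + 5*v + 4) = (v + 4)^2*(v + 1)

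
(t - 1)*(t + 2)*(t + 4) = t^3 + 5*t^2 + 2*t - 8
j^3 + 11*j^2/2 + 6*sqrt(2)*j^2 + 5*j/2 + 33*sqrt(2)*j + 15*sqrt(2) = (j + 1/2)*(j + 5)*(j + 6*sqrt(2))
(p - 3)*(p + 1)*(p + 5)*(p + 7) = p^4 + 10*p^3 + 8*p^2 - 106*p - 105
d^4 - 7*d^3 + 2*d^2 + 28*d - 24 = (d - 6)*(d - 2)*(d - 1)*(d + 2)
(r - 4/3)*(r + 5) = r^2 + 11*r/3 - 20/3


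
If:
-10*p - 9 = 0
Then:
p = -9/10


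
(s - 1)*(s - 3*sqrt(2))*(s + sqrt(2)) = s^3 - 2*sqrt(2)*s^2 - s^2 - 6*s + 2*sqrt(2)*s + 6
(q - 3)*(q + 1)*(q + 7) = q^3 + 5*q^2 - 17*q - 21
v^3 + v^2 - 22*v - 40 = (v - 5)*(v + 2)*(v + 4)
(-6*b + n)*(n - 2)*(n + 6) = -6*b*n^2 - 24*b*n + 72*b + n^3 + 4*n^2 - 12*n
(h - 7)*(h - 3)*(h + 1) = h^3 - 9*h^2 + 11*h + 21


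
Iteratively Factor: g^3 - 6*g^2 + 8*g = (g)*(g^2 - 6*g + 8) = g*(g - 4)*(g - 2)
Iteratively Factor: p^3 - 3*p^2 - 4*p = (p + 1)*(p^2 - 4*p) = (p - 4)*(p + 1)*(p)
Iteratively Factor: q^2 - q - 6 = (q + 2)*(q - 3)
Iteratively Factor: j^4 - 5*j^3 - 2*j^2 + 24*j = (j)*(j^3 - 5*j^2 - 2*j + 24) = j*(j + 2)*(j^2 - 7*j + 12) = j*(j - 4)*(j + 2)*(j - 3)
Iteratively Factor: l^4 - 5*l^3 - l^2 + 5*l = (l - 1)*(l^3 - 4*l^2 - 5*l) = (l - 1)*(l + 1)*(l^2 - 5*l) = (l - 5)*(l - 1)*(l + 1)*(l)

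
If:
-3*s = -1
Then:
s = 1/3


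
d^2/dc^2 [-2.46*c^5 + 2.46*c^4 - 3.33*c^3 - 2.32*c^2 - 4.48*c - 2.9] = -49.2*c^3 + 29.52*c^2 - 19.98*c - 4.64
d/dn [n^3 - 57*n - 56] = 3*n^2 - 57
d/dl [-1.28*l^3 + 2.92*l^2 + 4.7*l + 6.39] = -3.84*l^2 + 5.84*l + 4.7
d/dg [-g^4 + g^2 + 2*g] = -4*g^3 + 2*g + 2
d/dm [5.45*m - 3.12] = 5.45000000000000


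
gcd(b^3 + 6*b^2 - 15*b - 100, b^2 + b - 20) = b^2 + b - 20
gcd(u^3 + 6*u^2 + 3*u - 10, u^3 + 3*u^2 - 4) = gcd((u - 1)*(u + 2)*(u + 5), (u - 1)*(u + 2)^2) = u^2 + u - 2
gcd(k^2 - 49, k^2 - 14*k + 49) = k - 7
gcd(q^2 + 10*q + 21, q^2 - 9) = q + 3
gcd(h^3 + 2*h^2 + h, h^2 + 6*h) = h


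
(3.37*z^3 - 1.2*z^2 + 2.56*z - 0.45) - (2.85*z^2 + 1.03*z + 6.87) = 3.37*z^3 - 4.05*z^2 + 1.53*z - 7.32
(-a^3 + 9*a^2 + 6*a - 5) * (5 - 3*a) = 3*a^4 - 32*a^3 + 27*a^2 + 45*a - 25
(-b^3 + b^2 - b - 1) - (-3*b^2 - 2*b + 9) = -b^3 + 4*b^2 + b - 10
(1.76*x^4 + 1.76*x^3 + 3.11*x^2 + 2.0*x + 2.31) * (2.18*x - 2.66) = 3.8368*x^5 - 0.8448*x^4 + 2.0982*x^3 - 3.9126*x^2 - 0.2842*x - 6.1446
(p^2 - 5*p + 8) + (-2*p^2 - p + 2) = -p^2 - 6*p + 10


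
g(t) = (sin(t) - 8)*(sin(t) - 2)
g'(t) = (sin(t) - 8)*cos(t) + (sin(t) - 2)*cos(t)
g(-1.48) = 26.95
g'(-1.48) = -1.09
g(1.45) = 7.06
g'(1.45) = -0.97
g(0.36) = 12.60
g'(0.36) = -8.70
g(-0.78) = 23.53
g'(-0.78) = -8.11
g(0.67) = 10.18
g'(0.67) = -6.86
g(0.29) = 13.22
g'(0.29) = -9.03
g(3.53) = 19.93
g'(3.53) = 9.96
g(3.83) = 22.76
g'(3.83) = 8.70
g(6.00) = 18.87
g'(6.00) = -10.14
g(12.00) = 21.65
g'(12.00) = -9.34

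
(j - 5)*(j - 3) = j^2 - 8*j + 15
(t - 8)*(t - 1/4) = t^2 - 33*t/4 + 2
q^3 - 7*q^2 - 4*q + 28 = (q - 7)*(q - 2)*(q + 2)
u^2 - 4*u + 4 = (u - 2)^2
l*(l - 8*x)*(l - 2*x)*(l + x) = l^4 - 9*l^3*x + 6*l^2*x^2 + 16*l*x^3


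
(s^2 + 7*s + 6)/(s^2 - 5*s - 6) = (s + 6)/(s - 6)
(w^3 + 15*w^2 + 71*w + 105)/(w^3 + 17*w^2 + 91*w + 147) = (w + 5)/(w + 7)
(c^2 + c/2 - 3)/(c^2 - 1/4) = 2*(2*c^2 + c - 6)/(4*c^2 - 1)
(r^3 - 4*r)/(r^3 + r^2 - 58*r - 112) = r*(r - 2)/(r^2 - r - 56)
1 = 1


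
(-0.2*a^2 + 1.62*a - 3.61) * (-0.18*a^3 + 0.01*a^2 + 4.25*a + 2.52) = 0.036*a^5 - 0.2936*a^4 - 0.184*a^3 + 6.3449*a^2 - 11.2601*a - 9.0972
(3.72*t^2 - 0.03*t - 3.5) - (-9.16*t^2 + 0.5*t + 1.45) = 12.88*t^2 - 0.53*t - 4.95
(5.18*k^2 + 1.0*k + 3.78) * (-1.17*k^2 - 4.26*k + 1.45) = -6.0606*k^4 - 23.2368*k^3 - 1.1716*k^2 - 14.6528*k + 5.481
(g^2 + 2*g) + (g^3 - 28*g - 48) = g^3 + g^2 - 26*g - 48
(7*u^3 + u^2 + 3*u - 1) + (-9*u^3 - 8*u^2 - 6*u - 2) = -2*u^3 - 7*u^2 - 3*u - 3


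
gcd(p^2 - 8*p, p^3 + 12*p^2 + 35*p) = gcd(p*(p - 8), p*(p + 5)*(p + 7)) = p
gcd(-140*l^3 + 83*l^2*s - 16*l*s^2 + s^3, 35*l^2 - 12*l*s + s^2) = 35*l^2 - 12*l*s + s^2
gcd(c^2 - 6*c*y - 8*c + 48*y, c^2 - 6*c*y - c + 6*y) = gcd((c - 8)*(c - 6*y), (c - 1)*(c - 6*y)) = -c + 6*y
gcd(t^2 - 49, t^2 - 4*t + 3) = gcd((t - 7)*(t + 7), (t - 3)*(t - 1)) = 1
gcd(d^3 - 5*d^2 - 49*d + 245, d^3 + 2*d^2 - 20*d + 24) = 1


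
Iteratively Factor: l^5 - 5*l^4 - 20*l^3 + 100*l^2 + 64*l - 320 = (l + 2)*(l^4 - 7*l^3 - 6*l^2 + 112*l - 160) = (l - 5)*(l + 2)*(l^3 - 2*l^2 - 16*l + 32) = (l - 5)*(l - 2)*(l + 2)*(l^2 - 16) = (l - 5)*(l - 2)*(l + 2)*(l + 4)*(l - 4)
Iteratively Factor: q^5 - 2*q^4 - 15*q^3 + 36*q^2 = (q)*(q^4 - 2*q^3 - 15*q^2 + 36*q) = q*(q - 3)*(q^3 + q^2 - 12*q) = q*(q - 3)*(q + 4)*(q^2 - 3*q) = q^2*(q - 3)*(q + 4)*(q - 3)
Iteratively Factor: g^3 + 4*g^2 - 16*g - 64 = (g + 4)*(g^2 - 16) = (g + 4)^2*(g - 4)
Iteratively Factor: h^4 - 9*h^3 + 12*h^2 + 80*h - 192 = (h + 3)*(h^3 - 12*h^2 + 48*h - 64) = (h - 4)*(h + 3)*(h^2 - 8*h + 16) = (h - 4)^2*(h + 3)*(h - 4)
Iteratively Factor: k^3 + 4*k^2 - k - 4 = (k + 1)*(k^2 + 3*k - 4) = (k + 1)*(k + 4)*(k - 1)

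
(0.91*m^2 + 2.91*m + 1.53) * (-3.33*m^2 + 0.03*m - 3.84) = -3.0303*m^4 - 9.663*m^3 - 8.502*m^2 - 11.1285*m - 5.8752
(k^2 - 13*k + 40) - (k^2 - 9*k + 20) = 20 - 4*k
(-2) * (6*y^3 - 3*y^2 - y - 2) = -12*y^3 + 6*y^2 + 2*y + 4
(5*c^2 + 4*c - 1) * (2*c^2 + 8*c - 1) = 10*c^4 + 48*c^3 + 25*c^2 - 12*c + 1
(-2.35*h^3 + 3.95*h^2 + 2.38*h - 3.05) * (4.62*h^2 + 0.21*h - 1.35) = -10.857*h^5 + 17.7555*h^4 + 14.9976*h^3 - 18.9237*h^2 - 3.8535*h + 4.1175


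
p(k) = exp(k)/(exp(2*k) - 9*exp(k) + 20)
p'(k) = (-2*exp(2*k) + 9*exp(k))*exp(k)/(exp(2*k) - 9*exp(k) + 20)^2 + exp(k)/(exp(2*k) - 9*exp(k) + 20)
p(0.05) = 0.09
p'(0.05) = 0.15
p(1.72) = 6.03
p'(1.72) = -72.83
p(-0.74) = 0.03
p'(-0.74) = 0.04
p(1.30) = 8.34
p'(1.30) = 123.84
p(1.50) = -17.95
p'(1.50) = -6.15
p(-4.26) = 0.00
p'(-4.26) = 0.00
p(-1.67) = 0.01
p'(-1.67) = 0.01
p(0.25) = 0.13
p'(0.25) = 0.23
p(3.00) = 0.08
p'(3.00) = -0.13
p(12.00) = 0.00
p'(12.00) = 0.00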